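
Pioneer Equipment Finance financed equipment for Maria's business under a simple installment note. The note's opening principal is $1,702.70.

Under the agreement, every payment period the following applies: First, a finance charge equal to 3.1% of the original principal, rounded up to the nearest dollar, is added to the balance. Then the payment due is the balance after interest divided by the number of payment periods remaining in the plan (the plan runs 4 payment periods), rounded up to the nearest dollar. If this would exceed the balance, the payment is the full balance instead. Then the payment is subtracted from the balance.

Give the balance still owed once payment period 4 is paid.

Payment period 1: opening $1,702.70; interest $53.00 → $1,755.70; payment $439.00; balance $1,316.70
Payment period 2: opening $1,316.70; interest $53.00 → $1,369.70; payment $457.00; balance $912.70
Payment period 3: opening $912.70; interest $53.00 → $965.70; payment $483.00; balance $482.70
Payment period 4: opening $482.70; interest $53.00 → $535.70; payment $535.70; balance $0.00

$0.00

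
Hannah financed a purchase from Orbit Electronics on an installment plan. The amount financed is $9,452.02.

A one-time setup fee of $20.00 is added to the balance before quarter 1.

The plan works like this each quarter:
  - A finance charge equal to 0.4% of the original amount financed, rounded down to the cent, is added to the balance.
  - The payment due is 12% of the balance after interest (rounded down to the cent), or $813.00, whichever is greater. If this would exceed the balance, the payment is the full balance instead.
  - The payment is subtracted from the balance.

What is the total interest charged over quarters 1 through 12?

$453.60

Quarter 1: $9,472.02 +$37.80 interest = $9,509.82; pay $1,141.17 → $8,368.65
Quarter 2: $8,368.65 +$37.80 interest = $8,406.45; pay $1,008.77 → $7,397.68
Quarter 3: $7,397.68 +$37.80 interest = $7,435.48; pay $892.25 → $6,543.23
Quarter 4: $6,543.23 +$37.80 interest = $6,581.03; pay $813.00 → $5,768.03
Quarter 5: $5,768.03 +$37.80 interest = $5,805.83; pay $813.00 → $4,992.83
Quarter 6: $4,992.83 +$37.80 interest = $5,030.63; pay $813.00 → $4,217.63
Quarter 7: $4,217.63 +$37.80 interest = $4,255.43; pay $813.00 → $3,442.43
Quarter 8: $3,442.43 +$37.80 interest = $3,480.23; pay $813.00 → $2,667.23
Quarter 9: $2,667.23 +$37.80 interest = $2,705.03; pay $813.00 → $1,892.03
Quarter 10: $1,892.03 +$37.80 interest = $1,929.83; pay $813.00 → $1,116.83
Quarter 11: $1,116.83 +$37.80 interest = $1,154.63; pay $813.00 → $341.63
Quarter 12: $341.63 +$37.80 interest = $379.43; pay $379.43 → $0.00
Total interest: $37.80 + $37.80 + $37.80 + $37.80 + $37.80 + $37.80 + $37.80 + $37.80 + $37.80 + $37.80 + $37.80 + $37.80 = $453.60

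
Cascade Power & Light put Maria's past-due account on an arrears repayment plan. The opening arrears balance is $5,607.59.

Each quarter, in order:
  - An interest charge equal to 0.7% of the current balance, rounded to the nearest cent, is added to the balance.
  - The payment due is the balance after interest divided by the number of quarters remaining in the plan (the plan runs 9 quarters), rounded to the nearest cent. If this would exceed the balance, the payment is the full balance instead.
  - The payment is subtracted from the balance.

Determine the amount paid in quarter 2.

Quarter 1: opening $5,607.59; interest $39.25 → $5,646.84; payment $627.43; balance $5,019.41
Quarter 2: opening $5,019.41; interest $35.14 → $5,054.55; payment $631.82; balance $4,422.73

$631.82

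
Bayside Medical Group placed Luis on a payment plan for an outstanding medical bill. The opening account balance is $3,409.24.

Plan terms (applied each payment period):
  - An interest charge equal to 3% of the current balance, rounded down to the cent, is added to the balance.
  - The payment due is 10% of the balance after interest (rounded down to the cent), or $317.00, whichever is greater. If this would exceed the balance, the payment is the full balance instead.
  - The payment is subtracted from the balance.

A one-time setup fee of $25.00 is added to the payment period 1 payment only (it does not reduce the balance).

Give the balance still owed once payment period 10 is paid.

Payment period 1: opening $3,409.24; interest $102.27 → $3,511.51; payment $351.15 (+ $25.00 fee); balance $3,160.36
Payment period 2: opening $3,160.36; interest $94.81 → $3,255.17; payment $325.51; balance $2,929.66
Payment period 3: opening $2,929.66; interest $87.88 → $3,017.54; payment $317.00; balance $2,700.54
Payment period 4: opening $2,700.54; interest $81.01 → $2,781.55; payment $317.00; balance $2,464.55
Payment period 5: opening $2,464.55; interest $73.93 → $2,538.48; payment $317.00; balance $2,221.48
Payment period 6: opening $2,221.48; interest $66.64 → $2,288.12; payment $317.00; balance $1,971.12
Payment period 7: opening $1,971.12; interest $59.13 → $2,030.25; payment $317.00; balance $1,713.25
Payment period 8: opening $1,713.25; interest $51.39 → $1,764.64; payment $317.00; balance $1,447.64
Payment period 9: opening $1,447.64; interest $43.42 → $1,491.06; payment $317.00; balance $1,174.06
Payment period 10: opening $1,174.06; interest $35.22 → $1,209.28; payment $317.00; balance $892.28

$892.28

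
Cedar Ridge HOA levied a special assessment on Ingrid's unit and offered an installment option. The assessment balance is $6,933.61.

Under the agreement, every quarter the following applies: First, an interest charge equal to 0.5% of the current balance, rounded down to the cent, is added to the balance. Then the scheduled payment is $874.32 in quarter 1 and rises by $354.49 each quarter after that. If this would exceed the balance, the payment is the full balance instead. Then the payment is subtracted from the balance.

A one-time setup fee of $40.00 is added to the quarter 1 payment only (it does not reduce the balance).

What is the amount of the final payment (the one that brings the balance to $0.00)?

$1,422.73

Quarter 1: opening $6,933.61; interest $34.66 → $6,968.27; payment $874.32 (+ $40.00 fee); balance $6,093.95
Quarter 2: opening $6,093.95; interest $30.46 → $6,124.41; payment $1,228.81; balance $4,895.60
Quarter 3: opening $4,895.60; interest $24.47 → $4,920.07; payment $1,583.30; balance $3,336.77
Quarter 4: opening $3,336.77; interest $16.68 → $3,353.45; payment $1,937.79; balance $1,415.66
Quarter 5: opening $1,415.66; interest $7.07 → $1,422.73; payment $1,422.73; balance $0.00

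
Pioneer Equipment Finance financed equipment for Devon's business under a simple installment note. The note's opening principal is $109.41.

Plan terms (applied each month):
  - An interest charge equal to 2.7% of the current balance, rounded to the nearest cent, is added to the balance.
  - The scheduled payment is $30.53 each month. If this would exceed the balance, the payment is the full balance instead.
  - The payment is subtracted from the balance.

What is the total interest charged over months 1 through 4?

Month 1: $109.41 +$2.95 interest = $112.36; pay $30.53 → $81.83
Month 2: $81.83 +$2.21 interest = $84.04; pay $30.53 → $53.51
Month 3: $53.51 +$1.44 interest = $54.95; pay $30.53 → $24.42
Month 4: $24.42 +$0.66 interest = $25.08; pay $25.08 → $0.00
Total interest: $2.95 + $2.21 + $1.44 + $0.66 = $7.26

$7.26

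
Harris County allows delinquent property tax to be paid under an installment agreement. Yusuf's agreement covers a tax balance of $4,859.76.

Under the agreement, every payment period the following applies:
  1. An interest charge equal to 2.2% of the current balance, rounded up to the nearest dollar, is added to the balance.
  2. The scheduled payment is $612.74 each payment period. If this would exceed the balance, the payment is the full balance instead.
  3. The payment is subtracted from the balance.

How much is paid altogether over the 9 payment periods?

$5,402.76

Payment period 1: $4,859.76 +$107.00 interest = $4,966.76; pay $612.74 → $4,354.02
Payment period 2: $4,354.02 +$96.00 interest = $4,450.02; pay $612.74 → $3,837.28
Payment period 3: $3,837.28 +$85.00 interest = $3,922.28; pay $612.74 → $3,309.54
Payment period 4: $3,309.54 +$73.00 interest = $3,382.54; pay $612.74 → $2,769.80
Payment period 5: $2,769.80 +$61.00 interest = $2,830.80; pay $612.74 → $2,218.06
Payment period 6: $2,218.06 +$49.00 interest = $2,267.06; pay $612.74 → $1,654.32
Payment period 7: $1,654.32 +$37.00 interest = $1,691.32; pay $612.74 → $1,078.58
Payment period 8: $1,078.58 +$24.00 interest = $1,102.58; pay $612.74 → $489.84
Payment period 9: $489.84 +$11.00 interest = $500.84; pay $500.84 → $0.00
Total paid: $5,402.76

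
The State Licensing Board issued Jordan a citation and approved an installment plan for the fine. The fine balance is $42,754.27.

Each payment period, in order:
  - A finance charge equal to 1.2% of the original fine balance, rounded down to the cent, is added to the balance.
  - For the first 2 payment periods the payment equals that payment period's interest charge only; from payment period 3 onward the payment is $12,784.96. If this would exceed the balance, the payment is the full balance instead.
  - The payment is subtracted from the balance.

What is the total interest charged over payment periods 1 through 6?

Payment period 1: opening $42,754.27; interest $513.05 → $43,267.32; payment $513.05; balance $42,754.27
Payment period 2: opening $42,754.27; interest $513.05 → $43,267.32; payment $513.05; balance $42,754.27
Payment period 3: opening $42,754.27; interest $513.05 → $43,267.32; payment $12,784.96; balance $30,482.36
Payment period 4: opening $30,482.36; interest $513.05 → $30,995.41; payment $12,784.96; balance $18,210.45
Payment period 5: opening $18,210.45; interest $513.05 → $18,723.50; payment $12,784.96; balance $5,938.54
Payment period 6: opening $5,938.54; interest $513.05 → $6,451.59; payment $6,451.59; balance $0.00
Total interest: $513.05 + $513.05 + $513.05 + $513.05 + $513.05 + $513.05 = $3,078.30

$3,078.30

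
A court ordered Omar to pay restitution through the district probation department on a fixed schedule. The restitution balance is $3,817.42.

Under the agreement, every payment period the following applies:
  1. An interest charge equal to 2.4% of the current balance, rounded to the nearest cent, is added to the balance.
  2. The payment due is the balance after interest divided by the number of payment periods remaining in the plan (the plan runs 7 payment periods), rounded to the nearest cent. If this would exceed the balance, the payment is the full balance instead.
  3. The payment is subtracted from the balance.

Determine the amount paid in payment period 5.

# | Opening | Interest | Payment | End bal
1 | $3,817.42 | $91.62 | $558.43 | $3,350.61
2 | $3,350.61 | $80.41 | $571.84 | $2,859.18
3 | $2,859.18 | $68.62 | $585.56 | $2,342.24
4 | $2,342.24 | $56.21 | $599.61 | $1,798.84
5 | $1,798.84 | $43.17 | $614.00 | $1,228.01

$614.00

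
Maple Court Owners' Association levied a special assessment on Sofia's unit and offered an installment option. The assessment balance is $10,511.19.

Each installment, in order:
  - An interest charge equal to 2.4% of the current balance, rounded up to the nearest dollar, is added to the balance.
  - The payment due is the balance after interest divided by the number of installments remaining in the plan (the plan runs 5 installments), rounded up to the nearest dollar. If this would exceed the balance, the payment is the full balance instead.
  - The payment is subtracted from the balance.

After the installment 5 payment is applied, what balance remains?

$0.00

# | Opening | Interest | Payment | End bal
1 | $10,511.19 | $253.00 | $2,153.00 | $8,611.19
2 | $8,611.19 | $207.00 | $2,205.00 | $6,613.19
3 | $6,613.19 | $159.00 | $2,258.00 | $4,514.19
4 | $4,514.19 | $109.00 | $2,312.00 | $2,311.19
5 | $2,311.19 | $56.00 | $2,367.19 | $0.00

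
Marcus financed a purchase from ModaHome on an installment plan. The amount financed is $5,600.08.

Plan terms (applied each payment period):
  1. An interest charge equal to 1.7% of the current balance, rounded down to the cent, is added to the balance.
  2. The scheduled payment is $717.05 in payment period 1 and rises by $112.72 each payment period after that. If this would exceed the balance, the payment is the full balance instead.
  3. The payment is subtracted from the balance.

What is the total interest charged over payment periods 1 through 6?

$370.15

Payment period 1: opening $5,600.08; interest $95.20 → $5,695.28; payment $717.05; balance $4,978.23
Payment period 2: opening $4,978.23; interest $84.62 → $5,062.85; payment $829.77; balance $4,233.08
Payment period 3: opening $4,233.08; interest $71.96 → $4,305.04; payment $942.49; balance $3,362.55
Payment period 4: opening $3,362.55; interest $57.16 → $3,419.71; payment $1,055.21; balance $2,364.50
Payment period 5: opening $2,364.50; interest $40.19 → $2,404.69; payment $1,167.93; balance $1,236.76
Payment period 6: opening $1,236.76; interest $21.02 → $1,257.78; payment $1,257.78; balance $0.00
Total interest: $95.20 + $84.62 + $71.96 + $57.16 + $40.19 + $21.02 = $370.15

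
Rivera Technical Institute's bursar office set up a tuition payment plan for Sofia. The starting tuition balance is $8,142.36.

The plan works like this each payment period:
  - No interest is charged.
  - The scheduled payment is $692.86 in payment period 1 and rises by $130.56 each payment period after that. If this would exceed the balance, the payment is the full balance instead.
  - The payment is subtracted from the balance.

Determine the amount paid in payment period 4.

$1,084.54

Payment period 1: $8,142.36 − $692.86 → $7,449.50
Payment period 2: $7,449.50 − $823.42 → $6,626.08
Payment period 3: $6,626.08 − $953.98 → $5,672.10
Payment period 4: $5,672.10 − $1,084.54 → $4,587.56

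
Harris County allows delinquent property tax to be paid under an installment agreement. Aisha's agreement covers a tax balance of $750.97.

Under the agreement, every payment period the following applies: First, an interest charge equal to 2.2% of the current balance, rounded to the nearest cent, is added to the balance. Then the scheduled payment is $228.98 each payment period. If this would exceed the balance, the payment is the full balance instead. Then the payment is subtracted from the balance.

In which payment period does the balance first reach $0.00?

4

# | Opening | Interest | Payment | End bal
1 | $750.97 | $16.52 | $228.98 | $538.51
2 | $538.51 | $11.85 | $228.98 | $321.38
3 | $321.38 | $7.07 | $228.98 | $99.47
4 | $99.47 | $2.19 | $101.66 | $0.00
Balance reaches $0.00 in payment period 4.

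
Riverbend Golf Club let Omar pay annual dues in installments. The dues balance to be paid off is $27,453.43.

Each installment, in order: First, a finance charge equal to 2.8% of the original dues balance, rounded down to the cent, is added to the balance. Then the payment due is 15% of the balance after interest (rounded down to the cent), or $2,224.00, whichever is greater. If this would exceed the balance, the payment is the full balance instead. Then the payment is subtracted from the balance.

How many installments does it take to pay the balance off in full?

Installment 1: $27,453.43 +$768.69 interest = $28,222.12; pay $4,233.31 → $23,988.81
Installment 2: $23,988.81 +$768.69 interest = $24,757.50; pay $3,713.62 → $21,043.88
Installment 3: $21,043.88 +$768.69 interest = $21,812.57; pay $3,271.88 → $18,540.69
Installment 4: $18,540.69 +$768.69 interest = $19,309.38; pay $2,896.40 → $16,412.98
Installment 5: $16,412.98 +$768.69 interest = $17,181.67; pay $2,577.25 → $14,604.42
Installment 6: $14,604.42 +$768.69 interest = $15,373.11; pay $2,305.96 → $13,067.15
Installment 7: $13,067.15 +$768.69 interest = $13,835.84; pay $2,224.00 → $11,611.84
Installment 8: $11,611.84 +$768.69 interest = $12,380.53; pay $2,224.00 → $10,156.53
Installment 9: $10,156.53 +$768.69 interest = $10,925.22; pay $2,224.00 → $8,701.22
Installment 10: $8,701.22 +$768.69 interest = $9,469.91; pay $2,224.00 → $7,245.91
Installment 11: $7,245.91 +$768.69 interest = $8,014.60; pay $2,224.00 → $5,790.60
Installment 12: $5,790.60 +$768.69 interest = $6,559.29; pay $2,224.00 → $4,335.29
Installment 13: $4,335.29 +$768.69 interest = $5,103.98; pay $2,224.00 → $2,879.98
Installment 14: $2,879.98 +$768.69 interest = $3,648.67; pay $2,224.00 → $1,424.67
Installment 15: $1,424.67 +$768.69 interest = $2,193.36; pay $2,193.36 → $0.00
Balance reaches $0.00 in installment 15.

15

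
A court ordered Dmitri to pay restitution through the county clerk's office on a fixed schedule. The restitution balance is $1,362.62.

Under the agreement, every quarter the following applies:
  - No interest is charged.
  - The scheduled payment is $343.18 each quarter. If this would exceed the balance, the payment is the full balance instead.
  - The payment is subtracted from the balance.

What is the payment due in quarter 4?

$333.08

# | Opening | Payment | End bal
1 | $1,362.62 | $343.18 | $1,019.44
2 | $1,019.44 | $343.18 | $676.26
3 | $676.26 | $343.18 | $333.08
4 | $333.08 | $333.08 | $0.00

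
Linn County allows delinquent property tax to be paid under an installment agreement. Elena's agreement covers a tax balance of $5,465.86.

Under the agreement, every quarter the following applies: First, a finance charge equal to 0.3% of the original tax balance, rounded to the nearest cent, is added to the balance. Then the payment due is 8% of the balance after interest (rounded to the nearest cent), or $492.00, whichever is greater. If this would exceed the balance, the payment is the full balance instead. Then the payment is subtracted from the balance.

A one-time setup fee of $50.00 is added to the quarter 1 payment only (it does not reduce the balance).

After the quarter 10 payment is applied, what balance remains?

Quarter 1: opening $5,465.86; interest $16.40 → $5,482.26; payment $492.00 (+ $50.00 fee); balance $4,990.26
Quarter 2: opening $4,990.26; interest $16.40 → $5,006.66; payment $492.00; balance $4,514.66
Quarter 3: opening $4,514.66; interest $16.40 → $4,531.06; payment $492.00; balance $4,039.06
Quarter 4: opening $4,039.06; interest $16.40 → $4,055.46; payment $492.00; balance $3,563.46
Quarter 5: opening $3,563.46; interest $16.40 → $3,579.86; payment $492.00; balance $3,087.86
Quarter 6: opening $3,087.86; interest $16.40 → $3,104.26; payment $492.00; balance $2,612.26
Quarter 7: opening $2,612.26; interest $16.40 → $2,628.66; payment $492.00; balance $2,136.66
Quarter 8: opening $2,136.66; interest $16.40 → $2,153.06; payment $492.00; balance $1,661.06
Quarter 9: opening $1,661.06; interest $16.40 → $1,677.46; payment $492.00; balance $1,185.46
Quarter 10: opening $1,185.46; interest $16.40 → $1,201.86; payment $492.00; balance $709.86

$709.86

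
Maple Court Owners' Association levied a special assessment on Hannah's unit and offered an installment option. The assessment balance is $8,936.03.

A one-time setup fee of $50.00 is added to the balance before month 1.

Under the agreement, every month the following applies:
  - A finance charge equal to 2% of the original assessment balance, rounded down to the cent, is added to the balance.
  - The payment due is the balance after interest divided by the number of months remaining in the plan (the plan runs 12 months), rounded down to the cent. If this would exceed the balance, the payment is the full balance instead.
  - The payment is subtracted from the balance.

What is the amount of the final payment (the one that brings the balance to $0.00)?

Month 1: $8,986.03 +$178.72 interest = $9,164.75; pay $763.72 → $8,401.03
Month 2: $8,401.03 +$178.72 interest = $8,579.75; pay $779.97 → $7,799.78
Month 3: $7,799.78 +$178.72 interest = $7,978.50; pay $797.85 → $7,180.65
Month 4: $7,180.65 +$178.72 interest = $7,359.37; pay $817.70 → $6,541.67
Month 5: $6,541.67 +$178.72 interest = $6,720.39; pay $840.04 → $5,880.35
Month 6: $5,880.35 +$178.72 interest = $6,059.07; pay $865.58 → $5,193.49
Month 7: $5,193.49 +$178.72 interest = $5,372.21; pay $895.36 → $4,476.85
Month 8: $4,476.85 +$178.72 interest = $4,655.57; pay $931.11 → $3,724.46
Month 9: $3,724.46 +$178.72 interest = $3,903.18; pay $975.79 → $2,927.39
Month 10: $2,927.39 +$178.72 interest = $3,106.11; pay $1,035.37 → $2,070.74
Month 11: $2,070.74 +$178.72 interest = $2,249.46; pay $1,124.73 → $1,124.73
Month 12: $1,124.73 +$178.72 interest = $1,303.45; pay $1,303.45 → $0.00

$1,303.45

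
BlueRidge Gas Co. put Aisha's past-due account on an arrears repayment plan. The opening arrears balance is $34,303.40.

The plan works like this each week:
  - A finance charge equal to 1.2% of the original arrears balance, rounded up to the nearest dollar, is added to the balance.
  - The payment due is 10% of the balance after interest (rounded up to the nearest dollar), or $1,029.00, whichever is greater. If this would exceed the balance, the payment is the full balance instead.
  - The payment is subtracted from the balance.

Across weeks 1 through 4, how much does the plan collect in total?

$12,172.00

Week 1: $34,303.40 +$412.00 interest = $34,715.40; pay $3,472.00 → $31,243.40
Week 2: $31,243.40 +$412.00 interest = $31,655.40; pay $3,166.00 → $28,489.40
Week 3: $28,489.40 +$412.00 interest = $28,901.40; pay $2,891.00 → $26,010.40
Week 4: $26,010.40 +$412.00 interest = $26,422.40; pay $2,643.00 → $23,779.40
Total paid: $12,172.00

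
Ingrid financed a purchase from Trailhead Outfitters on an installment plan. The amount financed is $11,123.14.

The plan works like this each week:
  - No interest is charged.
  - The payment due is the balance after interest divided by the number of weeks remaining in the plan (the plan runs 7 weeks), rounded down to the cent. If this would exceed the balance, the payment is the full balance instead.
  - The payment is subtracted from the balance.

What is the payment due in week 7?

$1,589.02

# | Opening | Payment | End bal
1 | $11,123.14 | $1,589.02 | $9,534.12
2 | $9,534.12 | $1,589.02 | $7,945.10
3 | $7,945.10 | $1,589.02 | $6,356.08
4 | $6,356.08 | $1,589.02 | $4,767.06
5 | $4,767.06 | $1,589.02 | $3,178.04
6 | $3,178.04 | $1,589.02 | $1,589.02
7 | $1,589.02 | $1,589.02 | $0.00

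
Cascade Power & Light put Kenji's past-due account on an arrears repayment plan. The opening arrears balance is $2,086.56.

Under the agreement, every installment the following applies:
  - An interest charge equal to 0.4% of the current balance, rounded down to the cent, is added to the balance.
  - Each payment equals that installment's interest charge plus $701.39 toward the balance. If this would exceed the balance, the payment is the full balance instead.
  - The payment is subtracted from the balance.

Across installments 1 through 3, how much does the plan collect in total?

Installment 1: opening $2,086.56; interest $8.34 → $2,094.90; payment $709.73; balance $1,385.17
Installment 2: opening $1,385.17; interest $5.54 → $1,390.71; payment $706.93; balance $683.78
Installment 3: opening $683.78; interest $2.73 → $686.51; payment $686.51; balance $0.00
Total paid: $2,103.17

$2,103.17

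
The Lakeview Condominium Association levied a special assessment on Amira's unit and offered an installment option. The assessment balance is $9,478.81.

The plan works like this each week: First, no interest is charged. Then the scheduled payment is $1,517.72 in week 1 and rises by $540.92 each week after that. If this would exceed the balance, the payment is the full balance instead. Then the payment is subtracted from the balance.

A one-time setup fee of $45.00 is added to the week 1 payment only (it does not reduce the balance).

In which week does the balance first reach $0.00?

Week 1: opening $9,478.81; payment $1,517.72 (+ $45.00 fee); balance $7,961.09
Week 2: opening $7,961.09; payment $2,058.64; balance $5,902.45
Week 3: opening $5,902.45; payment $2,599.56; balance $3,302.89
Week 4: opening $3,302.89; payment $3,140.48; balance $162.41
Week 5: opening $162.41; payment $162.41; balance $0.00
Balance reaches $0.00 in week 5.

5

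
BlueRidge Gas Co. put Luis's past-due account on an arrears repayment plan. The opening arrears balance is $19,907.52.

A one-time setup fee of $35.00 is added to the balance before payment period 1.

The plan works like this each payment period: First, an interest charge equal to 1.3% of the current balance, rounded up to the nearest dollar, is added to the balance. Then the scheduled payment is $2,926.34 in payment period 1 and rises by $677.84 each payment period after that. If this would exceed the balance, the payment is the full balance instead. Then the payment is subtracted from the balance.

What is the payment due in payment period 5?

Payment period 1: $19,942.52 +$260.00 interest = $20,202.52; pay $2,926.34 → $17,276.18
Payment period 2: $17,276.18 +$225.00 interest = $17,501.18; pay $3,604.18 → $13,897.00
Payment period 3: $13,897.00 +$181.00 interest = $14,078.00; pay $4,282.02 → $9,795.98
Payment period 4: $9,795.98 +$128.00 interest = $9,923.98; pay $4,959.86 → $4,964.12
Payment period 5: $4,964.12 +$65.00 interest = $5,029.12; pay $5,029.12 → $0.00

$5,029.12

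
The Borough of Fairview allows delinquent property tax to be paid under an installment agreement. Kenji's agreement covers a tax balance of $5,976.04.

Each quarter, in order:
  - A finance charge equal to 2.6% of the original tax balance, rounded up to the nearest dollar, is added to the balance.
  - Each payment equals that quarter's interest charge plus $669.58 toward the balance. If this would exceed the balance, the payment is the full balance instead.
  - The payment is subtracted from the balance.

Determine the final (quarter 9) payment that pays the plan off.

$775.40

Quarter 1: opening $5,976.04; interest $156.00 → $6,132.04; payment $825.58; balance $5,306.46
Quarter 2: opening $5,306.46; interest $156.00 → $5,462.46; payment $825.58; balance $4,636.88
Quarter 3: opening $4,636.88; interest $156.00 → $4,792.88; payment $825.58; balance $3,967.30
Quarter 4: opening $3,967.30; interest $156.00 → $4,123.30; payment $825.58; balance $3,297.72
Quarter 5: opening $3,297.72; interest $156.00 → $3,453.72; payment $825.58; balance $2,628.14
Quarter 6: opening $2,628.14; interest $156.00 → $2,784.14; payment $825.58; balance $1,958.56
Quarter 7: opening $1,958.56; interest $156.00 → $2,114.56; payment $825.58; balance $1,288.98
Quarter 8: opening $1,288.98; interest $156.00 → $1,444.98; payment $825.58; balance $619.40
Quarter 9: opening $619.40; interest $156.00 → $775.40; payment $775.40; balance $0.00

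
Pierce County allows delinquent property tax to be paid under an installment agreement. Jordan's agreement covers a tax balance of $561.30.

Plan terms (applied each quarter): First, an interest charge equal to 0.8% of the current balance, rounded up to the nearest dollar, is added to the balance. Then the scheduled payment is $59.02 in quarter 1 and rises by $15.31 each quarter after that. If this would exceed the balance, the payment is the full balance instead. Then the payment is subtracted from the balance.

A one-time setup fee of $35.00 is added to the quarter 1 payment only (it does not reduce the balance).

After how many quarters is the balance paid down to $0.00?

6

Quarter 1: opening $561.30; interest $5.00 → $566.30; payment $59.02 (+ $35.00 fee); balance $507.28
Quarter 2: opening $507.28; interest $5.00 → $512.28; payment $74.33; balance $437.95
Quarter 3: opening $437.95; interest $4.00 → $441.95; payment $89.64; balance $352.31
Quarter 4: opening $352.31; interest $3.00 → $355.31; payment $104.95; balance $250.36
Quarter 5: opening $250.36; interest $3.00 → $253.36; payment $120.26; balance $133.10
Quarter 6: opening $133.10; interest $2.00 → $135.10; payment $135.10; balance $0.00
Balance reaches $0.00 in quarter 6.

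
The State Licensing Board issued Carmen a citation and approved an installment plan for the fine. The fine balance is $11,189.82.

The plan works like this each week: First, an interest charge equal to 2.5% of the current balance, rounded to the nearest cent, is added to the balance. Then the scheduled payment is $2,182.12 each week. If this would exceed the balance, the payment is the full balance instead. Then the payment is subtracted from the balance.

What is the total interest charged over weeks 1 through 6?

$940.86

Week 1: $11,189.82 +$279.75 interest = $11,469.57; pay $2,182.12 → $9,287.45
Week 2: $9,287.45 +$232.19 interest = $9,519.64; pay $2,182.12 → $7,337.52
Week 3: $7,337.52 +$183.44 interest = $7,520.96; pay $2,182.12 → $5,338.84
Week 4: $5,338.84 +$133.47 interest = $5,472.31; pay $2,182.12 → $3,290.19
Week 5: $3,290.19 +$82.25 interest = $3,372.44; pay $2,182.12 → $1,190.32
Week 6: $1,190.32 +$29.76 interest = $1,220.08; pay $1,220.08 → $0.00
Total interest: $279.75 + $232.19 + $183.44 + $133.47 + $82.25 + $29.76 = $940.86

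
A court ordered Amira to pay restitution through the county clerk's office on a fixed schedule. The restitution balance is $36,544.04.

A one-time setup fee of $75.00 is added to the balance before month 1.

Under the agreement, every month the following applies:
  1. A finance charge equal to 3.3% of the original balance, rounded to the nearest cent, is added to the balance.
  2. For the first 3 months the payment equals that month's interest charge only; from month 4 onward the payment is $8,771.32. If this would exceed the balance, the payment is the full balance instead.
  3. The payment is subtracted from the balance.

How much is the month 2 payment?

Month 1: $36,619.04 +$1,205.95 interest = $37,824.99; pay $1,205.95 → $36,619.04
Month 2: $36,619.04 +$1,205.95 interest = $37,824.99; pay $1,205.95 → $36,619.04

$1,205.95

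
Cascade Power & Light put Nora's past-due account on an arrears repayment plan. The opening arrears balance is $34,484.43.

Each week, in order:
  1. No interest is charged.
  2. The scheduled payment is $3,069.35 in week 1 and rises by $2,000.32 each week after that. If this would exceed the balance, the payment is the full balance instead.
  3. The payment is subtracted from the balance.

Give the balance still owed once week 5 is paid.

$0.00

Week 1: $34,484.43 − $3,069.35 → $31,415.08
Week 2: $31,415.08 − $5,069.67 → $26,345.41
Week 3: $26,345.41 − $7,069.99 → $19,275.42
Week 4: $19,275.42 − $9,070.31 → $10,205.11
Week 5: $10,205.11 − $10,205.11 → $0.00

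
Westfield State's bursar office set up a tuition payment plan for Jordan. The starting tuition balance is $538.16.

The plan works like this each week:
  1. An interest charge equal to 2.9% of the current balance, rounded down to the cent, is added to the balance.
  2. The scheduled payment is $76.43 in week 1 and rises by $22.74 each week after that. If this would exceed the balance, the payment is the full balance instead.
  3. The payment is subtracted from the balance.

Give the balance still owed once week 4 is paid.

# | Opening | Interest | Payment | End bal
1 | $538.16 | $15.60 | $76.43 | $477.33
2 | $477.33 | $13.84 | $99.17 | $392.00
3 | $392.00 | $11.36 | $121.91 | $281.45
4 | $281.45 | $8.16 | $144.65 | $144.96

$144.96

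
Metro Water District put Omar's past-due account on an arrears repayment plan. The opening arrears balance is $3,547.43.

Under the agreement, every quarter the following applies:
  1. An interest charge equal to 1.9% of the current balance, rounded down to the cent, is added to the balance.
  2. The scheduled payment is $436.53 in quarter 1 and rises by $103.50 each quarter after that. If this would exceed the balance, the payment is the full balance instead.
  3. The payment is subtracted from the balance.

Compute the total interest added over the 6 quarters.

Quarter 1: $3,547.43 +$67.40 interest = $3,614.83; pay $436.53 → $3,178.30
Quarter 2: $3,178.30 +$60.38 interest = $3,238.68; pay $540.03 → $2,698.65
Quarter 3: $2,698.65 +$51.27 interest = $2,749.92; pay $643.53 → $2,106.39
Quarter 4: $2,106.39 +$40.02 interest = $2,146.41; pay $747.03 → $1,399.38
Quarter 5: $1,399.38 +$26.58 interest = $1,425.96; pay $850.53 → $575.43
Quarter 6: $575.43 +$10.93 interest = $586.36; pay $586.36 → $0.00
Total interest: $67.40 + $60.38 + $51.27 + $40.02 + $26.58 + $10.93 = $256.58

$256.58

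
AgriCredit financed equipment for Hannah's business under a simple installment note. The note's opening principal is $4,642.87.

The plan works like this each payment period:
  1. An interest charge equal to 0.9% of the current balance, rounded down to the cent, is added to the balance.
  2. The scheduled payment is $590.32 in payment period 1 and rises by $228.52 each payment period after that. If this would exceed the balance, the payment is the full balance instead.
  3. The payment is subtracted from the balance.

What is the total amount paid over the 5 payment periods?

$4,781.30

Payment period 1: opening $4,642.87; interest $41.78 → $4,684.65; payment $590.32; balance $4,094.33
Payment period 2: opening $4,094.33; interest $36.84 → $4,131.17; payment $818.84; balance $3,312.33
Payment period 3: opening $3,312.33; interest $29.81 → $3,342.14; payment $1,047.36; balance $2,294.78
Payment period 4: opening $2,294.78; interest $20.65 → $2,315.43; payment $1,275.88; balance $1,039.55
Payment period 5: opening $1,039.55; interest $9.35 → $1,048.90; payment $1,048.90; balance $0.00
Total paid: $4,781.30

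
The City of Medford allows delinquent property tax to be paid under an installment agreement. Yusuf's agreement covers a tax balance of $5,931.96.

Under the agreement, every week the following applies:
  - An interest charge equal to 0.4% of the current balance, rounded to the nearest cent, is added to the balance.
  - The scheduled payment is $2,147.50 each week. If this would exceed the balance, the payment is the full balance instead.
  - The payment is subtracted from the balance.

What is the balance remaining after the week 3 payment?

$0.00

Week 1: $5,931.96 +$23.73 interest = $5,955.69; pay $2,147.50 → $3,808.19
Week 2: $3,808.19 +$15.23 interest = $3,823.42; pay $2,147.50 → $1,675.92
Week 3: $1,675.92 +$6.70 interest = $1,682.62; pay $1,682.62 → $0.00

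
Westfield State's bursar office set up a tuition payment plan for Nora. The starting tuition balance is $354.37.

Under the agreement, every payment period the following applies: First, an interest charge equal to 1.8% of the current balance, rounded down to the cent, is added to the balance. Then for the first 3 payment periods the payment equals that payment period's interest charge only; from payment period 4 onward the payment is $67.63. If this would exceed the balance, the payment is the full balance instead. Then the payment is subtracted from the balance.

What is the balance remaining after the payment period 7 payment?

$102.65

# | Opening | Interest | Payment | End bal
1 | $354.37 | $6.37 | $6.37 | $354.37
2 | $354.37 | $6.37 | $6.37 | $354.37
3 | $354.37 | $6.37 | $6.37 | $354.37
4 | $354.37 | $6.37 | $67.63 | $293.11
5 | $293.11 | $5.27 | $67.63 | $230.75
6 | $230.75 | $4.15 | $67.63 | $167.27
7 | $167.27 | $3.01 | $67.63 | $102.65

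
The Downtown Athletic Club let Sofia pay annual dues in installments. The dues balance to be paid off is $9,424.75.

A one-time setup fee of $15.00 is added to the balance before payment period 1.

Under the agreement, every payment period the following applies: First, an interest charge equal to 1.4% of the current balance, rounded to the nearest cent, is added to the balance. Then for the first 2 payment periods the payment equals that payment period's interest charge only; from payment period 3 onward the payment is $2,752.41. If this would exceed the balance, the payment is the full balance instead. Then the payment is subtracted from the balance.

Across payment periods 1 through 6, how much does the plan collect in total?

Payment period 1: opening $9,439.75; interest $132.16 → $9,571.91; payment $132.16; balance $9,439.75
Payment period 2: opening $9,439.75; interest $132.16 → $9,571.91; payment $132.16; balance $9,439.75
Payment period 3: opening $9,439.75; interest $132.16 → $9,571.91; payment $2,752.41; balance $6,819.50
Payment period 4: opening $6,819.50; interest $95.47 → $6,914.97; payment $2,752.41; balance $4,162.56
Payment period 5: opening $4,162.56; interest $58.28 → $4,220.84; payment $2,752.41; balance $1,468.43
Payment period 6: opening $1,468.43; interest $20.56 → $1,488.99; payment $1,488.99; balance $0.00
Total paid: $10,010.54

$10,010.54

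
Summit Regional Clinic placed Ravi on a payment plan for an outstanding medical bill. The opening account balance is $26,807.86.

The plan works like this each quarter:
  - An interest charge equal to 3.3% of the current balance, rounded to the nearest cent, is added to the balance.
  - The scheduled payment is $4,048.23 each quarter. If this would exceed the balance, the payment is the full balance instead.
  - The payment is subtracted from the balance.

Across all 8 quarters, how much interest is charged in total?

$3,953.03

# | Opening | Interest | Payment | End bal
1 | $26,807.86 | $884.66 | $4,048.23 | $23,644.29
2 | $23,644.29 | $780.26 | $4,048.23 | $20,376.32
3 | $20,376.32 | $672.42 | $4,048.23 | $17,000.51
4 | $17,000.51 | $561.02 | $4,048.23 | $13,513.30
5 | $13,513.30 | $445.94 | $4,048.23 | $9,911.01
6 | $9,911.01 | $327.06 | $4,048.23 | $6,189.84
7 | $6,189.84 | $204.26 | $4,048.23 | $2,345.87
8 | $2,345.87 | $77.41 | $2,423.28 | $0.00
Total interest: $884.66 + $780.26 + $672.42 + $561.02 + $445.94 + $327.06 + $204.26 + $77.41 = $3,953.03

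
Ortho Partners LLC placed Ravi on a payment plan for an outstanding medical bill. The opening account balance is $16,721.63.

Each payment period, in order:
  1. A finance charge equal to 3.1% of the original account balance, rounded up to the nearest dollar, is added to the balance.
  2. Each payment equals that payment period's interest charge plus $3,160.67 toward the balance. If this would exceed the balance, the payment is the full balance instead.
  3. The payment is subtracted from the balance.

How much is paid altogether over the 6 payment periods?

$19,835.63

Payment period 1: $16,721.63 +$519.00 interest = $17,240.63; pay $3,679.67 → $13,560.96
Payment period 2: $13,560.96 +$519.00 interest = $14,079.96; pay $3,679.67 → $10,400.29
Payment period 3: $10,400.29 +$519.00 interest = $10,919.29; pay $3,679.67 → $7,239.62
Payment period 4: $7,239.62 +$519.00 interest = $7,758.62; pay $3,679.67 → $4,078.95
Payment period 5: $4,078.95 +$519.00 interest = $4,597.95; pay $3,679.67 → $918.28
Payment period 6: $918.28 +$519.00 interest = $1,437.28; pay $1,437.28 → $0.00
Total paid: $19,835.63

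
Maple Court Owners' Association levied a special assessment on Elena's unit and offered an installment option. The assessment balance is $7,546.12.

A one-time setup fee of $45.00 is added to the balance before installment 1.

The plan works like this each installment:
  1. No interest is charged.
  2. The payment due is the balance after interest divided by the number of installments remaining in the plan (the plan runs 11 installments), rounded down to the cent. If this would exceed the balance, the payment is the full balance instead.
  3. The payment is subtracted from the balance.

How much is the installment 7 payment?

Installment 1: opening $7,591.12; payment $690.10; balance $6,901.02
Installment 2: opening $6,901.02; payment $690.10; balance $6,210.92
Installment 3: opening $6,210.92; payment $690.10; balance $5,520.82
Installment 4: opening $5,520.82; payment $690.10; balance $4,830.72
Installment 5: opening $4,830.72; payment $690.10; balance $4,140.62
Installment 6: opening $4,140.62; payment $690.10; balance $3,450.52
Installment 7: opening $3,450.52; payment $690.10; balance $2,760.42

$690.10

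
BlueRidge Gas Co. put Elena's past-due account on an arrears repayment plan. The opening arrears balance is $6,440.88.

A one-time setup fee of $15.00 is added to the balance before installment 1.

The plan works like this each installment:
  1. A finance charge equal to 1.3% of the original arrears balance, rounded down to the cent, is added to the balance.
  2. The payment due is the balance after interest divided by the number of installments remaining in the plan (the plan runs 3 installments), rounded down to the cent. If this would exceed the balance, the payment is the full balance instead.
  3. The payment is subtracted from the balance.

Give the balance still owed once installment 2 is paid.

$2,221.74

Installment 1: opening $6,455.88; interest $83.73 → $6,539.61; payment $2,179.87; balance $4,359.74
Installment 2: opening $4,359.74; interest $83.73 → $4,443.47; payment $2,221.73; balance $2,221.74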